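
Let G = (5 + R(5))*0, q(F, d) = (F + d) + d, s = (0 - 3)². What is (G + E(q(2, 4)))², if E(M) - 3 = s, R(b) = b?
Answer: 144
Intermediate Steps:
s = 9 (s = (-3)² = 9)
q(F, d) = F + 2*d
E(M) = 12 (E(M) = 3 + 9 = 12)
G = 0 (G = (5 + 5)*0 = 10*0 = 0)
(G + E(q(2, 4)))² = (0 + 12)² = 12² = 144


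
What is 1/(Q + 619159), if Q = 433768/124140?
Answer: 31035/19215708007 ≈ 1.6151e-6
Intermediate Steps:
Q = 108442/31035 (Q = 433768*(1/124140) = 108442/31035 ≈ 3.4942)
1/(Q + 619159) = 1/(108442/31035 + 619159) = 1/(19215708007/31035) = 31035/19215708007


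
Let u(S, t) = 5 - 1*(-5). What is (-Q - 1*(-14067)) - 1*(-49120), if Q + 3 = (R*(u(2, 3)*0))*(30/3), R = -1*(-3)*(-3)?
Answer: 63190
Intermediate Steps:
u(S, t) = 10 (u(S, t) = 5 + 5 = 10)
R = -9 (R = 3*(-3) = -9)
Q = -3 (Q = -3 + (-90*0)*(30/3) = -3 + (-9*0)*(30*(⅓)) = -3 + 0*10 = -3 + 0 = -3)
(-Q - 1*(-14067)) - 1*(-49120) = (-1*(-3) - 1*(-14067)) - 1*(-49120) = (3 + 14067) + 49120 = 14070 + 49120 = 63190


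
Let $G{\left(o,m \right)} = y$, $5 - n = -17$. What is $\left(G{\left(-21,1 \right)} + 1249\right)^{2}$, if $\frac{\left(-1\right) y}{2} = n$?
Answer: $1452025$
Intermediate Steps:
$n = 22$ ($n = 5 - -17 = 5 + 17 = 22$)
$y = -44$ ($y = \left(-2\right) 22 = -44$)
$G{\left(o,m \right)} = -44$
$\left(G{\left(-21,1 \right)} + 1249\right)^{2} = \left(-44 + 1249\right)^{2} = 1205^{2} = 1452025$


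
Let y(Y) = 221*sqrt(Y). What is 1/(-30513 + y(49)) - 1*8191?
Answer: -237260507/28966 ≈ -8191.0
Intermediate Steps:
1/(-30513 + y(49)) - 1*8191 = 1/(-30513 + 221*sqrt(49)) - 1*8191 = 1/(-30513 + 221*7) - 8191 = 1/(-30513 + 1547) - 8191 = 1/(-28966) - 8191 = -1/28966 - 8191 = -237260507/28966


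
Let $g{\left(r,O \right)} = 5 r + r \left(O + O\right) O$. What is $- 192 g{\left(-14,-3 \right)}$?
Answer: $61824$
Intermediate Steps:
$g{\left(r,O \right)} = 5 r + 2 r O^{2}$ ($g{\left(r,O \right)} = 5 r + r 2 O O = 5 r + 2 O r O = 5 r + 2 r O^{2}$)
$- 192 g{\left(-14,-3 \right)} = - 192 \left(- 14 \left(5 + 2 \left(-3\right)^{2}\right)\right) = - 192 \left(- 14 \left(5 + 2 \cdot 9\right)\right) = - 192 \left(- 14 \left(5 + 18\right)\right) = - 192 \left(\left(-14\right) 23\right) = \left(-192\right) \left(-322\right) = 61824$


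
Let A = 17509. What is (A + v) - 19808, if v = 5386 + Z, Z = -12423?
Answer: -9336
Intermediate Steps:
v = -7037 (v = 5386 - 12423 = -7037)
(A + v) - 19808 = (17509 - 7037) - 19808 = 10472 - 19808 = -9336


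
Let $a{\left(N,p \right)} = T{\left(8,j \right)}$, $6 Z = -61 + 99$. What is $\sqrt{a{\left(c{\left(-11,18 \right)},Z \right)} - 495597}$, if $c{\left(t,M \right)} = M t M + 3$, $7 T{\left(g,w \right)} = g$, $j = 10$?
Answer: $\frac{i \sqrt{24284197}}{7} \approx 703.99 i$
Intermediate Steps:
$T{\left(g,w \right)} = \frac{g}{7}$
$c{\left(t,M \right)} = 3 + t M^{2}$ ($c{\left(t,M \right)} = t M^{2} + 3 = 3 + t M^{2}$)
$Z = \frac{19}{3}$ ($Z = \frac{-61 + 99}{6} = \frac{1}{6} \cdot 38 = \frac{19}{3} \approx 6.3333$)
$a{\left(N,p \right)} = \frac{8}{7}$ ($a{\left(N,p \right)} = \frac{1}{7} \cdot 8 = \frac{8}{7}$)
$\sqrt{a{\left(c{\left(-11,18 \right)},Z \right)} - 495597} = \sqrt{\frac{8}{7} - 495597} = \sqrt{- \frac{3469171}{7}} = \frac{i \sqrt{24284197}}{7}$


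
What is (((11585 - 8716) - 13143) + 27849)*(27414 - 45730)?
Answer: -321903700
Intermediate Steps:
(((11585 - 8716) - 13143) + 27849)*(27414 - 45730) = ((2869 - 13143) + 27849)*(-18316) = (-10274 + 27849)*(-18316) = 17575*(-18316) = -321903700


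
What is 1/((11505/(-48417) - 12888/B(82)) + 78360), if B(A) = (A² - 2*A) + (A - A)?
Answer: 13233980/1036985528171 ≈ 1.2762e-5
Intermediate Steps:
B(A) = A² - 2*A (B(A) = (A² - 2*A) + 0 = A² - 2*A)
1/((11505/(-48417) - 12888/B(82)) + 78360) = 1/((11505/(-48417) - 12888*1/(82*(-2 + 82))) + 78360) = 1/((11505*(-1/48417) - 12888/(82*80)) + 78360) = 1/((-3835/16139 - 12888/6560) + 78360) = 1/((-3835/16139 - 12888*1/6560) + 78360) = 1/((-3835/16139 - 1611/820) + 78360) = 1/(-29144629/13233980 + 78360) = 1/(1036985528171/13233980) = 13233980/1036985528171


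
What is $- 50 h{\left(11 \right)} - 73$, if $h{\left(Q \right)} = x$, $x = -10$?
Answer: $427$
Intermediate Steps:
$h{\left(Q \right)} = -10$
$- 50 h{\left(11 \right)} - 73 = \left(-50\right) \left(-10\right) - 73 = 500 - 73 = 427$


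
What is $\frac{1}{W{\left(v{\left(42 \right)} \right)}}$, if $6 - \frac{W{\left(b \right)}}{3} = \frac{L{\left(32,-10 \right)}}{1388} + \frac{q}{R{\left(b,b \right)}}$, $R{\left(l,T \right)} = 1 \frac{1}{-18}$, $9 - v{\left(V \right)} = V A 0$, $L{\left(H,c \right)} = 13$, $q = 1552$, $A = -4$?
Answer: $\frac{1388}{116350449} \approx 1.1929 \cdot 10^{-5}$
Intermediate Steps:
$v{\left(V \right)} = 9$ ($v{\left(V \right)} = 9 - V \left(-4\right) 0 = 9 - - 4 V 0 = 9 - 0 = 9 + 0 = 9$)
$R{\left(l,T \right)} = - \frac{1}{18}$ ($R{\left(l,T \right)} = 1 \left(- \frac{1}{18}\right) = - \frac{1}{18}$)
$W{\left(b \right)} = \frac{116350449}{1388}$ ($W{\left(b \right)} = 18 - 3 \left(\frac{13}{1388} + \frac{1552}{- \frac{1}{18}}\right) = 18 - 3 \left(13 \cdot \frac{1}{1388} + 1552 \left(-18\right)\right) = 18 - 3 \left(\frac{13}{1388} - 27936\right) = 18 - - \frac{116325465}{1388} = 18 + \frac{116325465}{1388} = \frac{116350449}{1388}$)
$\frac{1}{W{\left(v{\left(42 \right)} \right)}} = \frac{1}{\frac{116350449}{1388}} = \frac{1388}{116350449}$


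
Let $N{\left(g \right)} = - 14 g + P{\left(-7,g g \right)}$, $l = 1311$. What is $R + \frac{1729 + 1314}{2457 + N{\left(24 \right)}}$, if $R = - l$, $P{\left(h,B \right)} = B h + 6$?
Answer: $- \frac{2500498}{1905} \approx -1312.6$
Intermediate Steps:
$P{\left(h,B \right)} = 6 + B h$
$N{\left(g \right)} = 6 - 14 g - 7 g^{2}$ ($N{\left(g \right)} = - 14 g + \left(6 + g g \left(-7\right)\right) = - 14 g + \left(6 + g^{2} \left(-7\right)\right) = - 14 g - \left(-6 + 7 g^{2}\right) = 6 - 14 g - 7 g^{2}$)
$R = -1311$ ($R = \left(-1\right) 1311 = -1311$)
$R + \frac{1729 + 1314}{2457 + N{\left(24 \right)}} = -1311 + \frac{1729 + 1314}{2457 - \left(330 + 4032\right)} = -1311 + \frac{3043}{2457 - 4362} = -1311 + \frac{3043}{-1905} = -1311 + 3043 \left(- \frac{1}{1905}\right) = -1311 - \frac{3043}{1905} = - \frac{2500498}{1905}$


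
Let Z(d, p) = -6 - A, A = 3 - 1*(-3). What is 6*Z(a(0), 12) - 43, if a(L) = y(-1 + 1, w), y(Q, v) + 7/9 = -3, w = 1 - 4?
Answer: -115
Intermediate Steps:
A = 6 (A = 3 + 3 = 6)
w = -3
y(Q, v) = -34/9 (y(Q, v) = -7/9 - 3 = -34/9)
a(L) = -34/9
Z(d, p) = -12 (Z(d, p) = -6 - 1*6 = -6 - 6 = -12)
6*Z(a(0), 12) - 43 = 6*(-12) - 43 = -72 - 43 = -115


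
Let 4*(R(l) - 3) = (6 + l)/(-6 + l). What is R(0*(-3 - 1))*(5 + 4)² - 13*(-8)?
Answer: 1307/4 ≈ 326.75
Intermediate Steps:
R(l) = 3 + (6 + l)/(4*(-6 + l)) (R(l) = 3 + ((6 + l)/(-6 + l))/4 = 3 + (6 + l)/(4*(-6 + l)))
R(0*(-3 - 1))*(5 + 4)² - 13*(-8) = ((-66 + 13*(0*(-3 - 1)))/(4*(-6 + 0*(-3 - 1))))*(5 + 4)² - 13*(-8) = ((-66 + 13*(0*(-4)))/(4*(-6 + 0*(-4))))*9² + 104 = ((-66 + 13*0)/(4*(-6 + 0)))*81 + 104 = ((¼)*(-66 + 0)/(-6))*81 + 104 = ((¼)*(-⅙)*(-66))*81 + 104 = (11/4)*81 + 104 = 891/4 + 104 = 1307/4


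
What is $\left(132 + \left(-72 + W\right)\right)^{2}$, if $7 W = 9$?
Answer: $\frac{184041}{49} \approx 3755.9$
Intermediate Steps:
$W = \frac{9}{7}$ ($W = \frac{1}{7} \cdot 9 = \frac{9}{7} \approx 1.2857$)
$\left(132 + \left(-72 + W\right)\right)^{2} = \left(132 + \left(-72 + \frac{9}{7}\right)\right)^{2} = \left(132 - \frac{495}{7}\right)^{2} = \left(\frac{429}{7}\right)^{2} = \frac{184041}{49}$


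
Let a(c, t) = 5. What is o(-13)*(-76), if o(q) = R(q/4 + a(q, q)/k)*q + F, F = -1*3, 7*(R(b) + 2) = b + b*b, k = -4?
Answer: 475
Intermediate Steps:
R(b) = -2 + b/7 + b²/7 (R(b) = -2 + (b + b*b)/7 = -2 + (b + b²)/7 = -2 + (b/7 + b²/7) = -2 + b/7 + b²/7)
F = -3
o(q) = -3 + q*(-61/28 + (-5/4 + q/4)²/7 + q/28) (o(q) = (-2 + (q/4 + 5/(-4))/7 + (q/4 + 5/(-4))²/7)*q - 3 = (-2 + (q*(¼) + 5*(-¼))/7 + (q*(¼) + 5*(-¼))²/7)*q - 3 = (-2 + (q/4 - 5/4)/7 + (q/4 - 5/4)²/7)*q - 3 = (-2 + (-5/4 + q/4)/7 + (-5/4 + q/4)²/7)*q - 3 = (-2 + (-5/28 + q/28) + (-5/4 + q/4)²/7)*q - 3 = (-61/28 + (-5/4 + q/4)²/7 + q/28)*q - 3 = q*(-61/28 + (-5/4 + q/4)²/7 + q/28) - 3 = -3 + q*(-61/28 + (-5/4 + q/4)²/7 + q/28))
o(-13)*(-76) = (-3 + (1/112)*(-13)*(-244 + (-5 - 13)² + 4*(-13)))*(-76) = (-3 + (1/112)*(-13)*(-244 + (-18)² - 52))*(-76) = (-3 + (1/112)*(-13)*(-244 + 324 - 52))*(-76) = (-3 + (1/112)*(-13)*28)*(-76) = (-3 - 13/4)*(-76) = -25/4*(-76) = 475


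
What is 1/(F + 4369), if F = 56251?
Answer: 1/60620 ≈ 1.6496e-5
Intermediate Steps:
1/(F + 4369) = 1/(56251 + 4369) = 1/60620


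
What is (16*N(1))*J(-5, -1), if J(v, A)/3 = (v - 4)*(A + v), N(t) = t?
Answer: 2592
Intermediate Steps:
J(v, A) = 3*(-4 + v)*(A + v) (J(v, A) = 3*((v - 4)*(A + v)) = 3*((-4 + v)*(A + v)) = 3*(-4 + v)*(A + v))
(16*N(1))*J(-5, -1) = (16*1)*(-12*(-1) - 12*(-5) + 3*(-5)**2 + 3*(-1)*(-5)) = 16*(12 + 60 + 3*25 + 15) = 16*(12 + 60 + 75 + 15) = 16*162 = 2592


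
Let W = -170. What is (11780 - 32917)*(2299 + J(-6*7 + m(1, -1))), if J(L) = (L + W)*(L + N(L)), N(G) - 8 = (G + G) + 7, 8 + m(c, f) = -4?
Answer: -744593099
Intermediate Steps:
m(c, f) = -12 (m(c, f) = -8 - 4 = -12)
N(G) = 15 + 2*G (N(G) = 8 + ((G + G) + 7) = 8 + (2*G + 7) = 8 + (7 + 2*G) = 15 + 2*G)
J(L) = (-170 + L)*(15 + 3*L) (J(L) = (L - 170)*(L + (15 + 2*L)) = (-170 + L)*(15 + 3*L))
(11780 - 32917)*(2299 + J(-6*7 + m(1, -1))) = (11780 - 32917)*(2299 + (-2550 - 495*(-6*7 - 12) + 3*(-6*7 - 12)²)) = -21137*(2299 + (-2550 - 495*(-42 - 12) + 3*(-42 - 12)²)) = -21137*(2299 + (-2550 - 495*(-54) + 3*(-54)²)) = -21137*(2299 + (-2550 + 26730 + 3*2916)) = -21137*(2299 + (-2550 + 26730 + 8748)) = -21137*(2299 + 32928) = -21137*35227 = -744593099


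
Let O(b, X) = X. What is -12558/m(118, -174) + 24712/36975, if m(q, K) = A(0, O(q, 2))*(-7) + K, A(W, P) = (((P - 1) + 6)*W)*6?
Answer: 2693287/36975 ≈ 72.841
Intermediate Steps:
A(W, P) = 6*W*(5 + P) (A(W, P) = (((-1 + P) + 6)*W)*6 = ((5 + P)*W)*6 = (W*(5 + P))*6 = 6*W*(5 + P))
m(q, K) = K (m(q, K) = (6*0*(5 + 2))*(-7) + K = (6*0*7)*(-7) + K = 0*(-7) + K = 0 + K = K)
-12558/m(118, -174) + 24712/36975 = -12558/(-174) + 24712/36975 = -12558*(-1/174) + 24712*(1/36975) = 2093/29 + 24712/36975 = 2693287/36975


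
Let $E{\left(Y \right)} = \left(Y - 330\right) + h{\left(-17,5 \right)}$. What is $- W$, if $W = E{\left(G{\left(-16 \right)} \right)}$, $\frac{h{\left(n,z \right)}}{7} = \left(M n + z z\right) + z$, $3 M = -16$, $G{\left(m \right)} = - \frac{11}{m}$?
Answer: $- \frac{24737}{48} \approx -515.35$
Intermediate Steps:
$M = - \frac{16}{3}$ ($M = \frac{1}{3} \left(-16\right) = - \frac{16}{3} \approx -5.3333$)
$h{\left(n,z \right)} = 7 z + 7 z^{2} - \frac{112 n}{3}$ ($h{\left(n,z \right)} = 7 \left(\left(- \frac{16 n}{3} + z z\right) + z\right) = 7 \left(\left(- \frac{16 n}{3} + z^{2}\right) + z\right) = 7 \left(\left(z^{2} - \frac{16 n}{3}\right) + z\right) = 7 \left(z + z^{2} - \frac{16 n}{3}\right) = 7 z + 7 z^{2} - \frac{112 n}{3}$)
$E{\left(Y \right)} = \frac{1544}{3} + Y$ ($E{\left(Y \right)} = \left(Y - 330\right) + \left(7 \cdot 5 + 7 \cdot 5^{2} - - \frac{1904}{3}\right) = \left(-330 + Y\right) + \left(35 + 7 \cdot 25 + \frac{1904}{3}\right) = \left(-330 + Y\right) + \left(35 + 175 + \frac{1904}{3}\right) = \left(-330 + Y\right) + \frac{2534}{3} = \frac{1544}{3} + Y$)
$W = \frac{24737}{48}$ ($W = \frac{1544}{3} - \frac{11}{-16} = \frac{1544}{3} - - \frac{11}{16} = \frac{1544}{3} + \frac{11}{16} = \frac{24737}{48} \approx 515.35$)
$- W = \left(-1\right) \frac{24737}{48} = - \frac{24737}{48}$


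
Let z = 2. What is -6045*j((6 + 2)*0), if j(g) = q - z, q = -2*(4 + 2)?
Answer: 84630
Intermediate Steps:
q = -12 (q = -2*6 = -12)
j(g) = -14 (j(g) = -12 - 1*2 = -12 - 2 = -14)
-6045*j((6 + 2)*0) = -6045*(-14) = 84630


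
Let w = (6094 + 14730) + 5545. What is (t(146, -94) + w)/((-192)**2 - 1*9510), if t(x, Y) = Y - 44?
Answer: 26231/27354 ≈ 0.95895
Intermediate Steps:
t(x, Y) = -44 + Y
w = 26369 (w = 20824 + 5545 = 26369)
(t(146, -94) + w)/((-192)**2 - 1*9510) = ((-44 - 94) + 26369)/((-192)**2 - 1*9510) = (-138 + 26369)/(36864 - 9510) = 26231/27354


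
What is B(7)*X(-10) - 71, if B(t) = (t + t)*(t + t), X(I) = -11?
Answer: -2227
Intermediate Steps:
B(t) = 4*t² (B(t) = (2*t)*(2*t) = 4*t²)
B(7)*X(-10) - 71 = (4*7²)*(-11) - 71 = (4*49)*(-11) - 71 = 196*(-11) - 71 = -2156 - 71 = -2227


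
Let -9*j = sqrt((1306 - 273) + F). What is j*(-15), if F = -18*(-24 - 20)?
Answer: 25*sqrt(73)/3 ≈ 71.200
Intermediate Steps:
F = 792 (F = -18*(-44) = 792)
j = -5*sqrt(73)/9 (j = -sqrt((1306 - 273) + 792)/9 = -sqrt(1033 + 792)/9 = -5*sqrt(73)/9 ≈ -4.7467)
j*(-15) = -5*sqrt(73)/9*(-15) = 25*sqrt(73)/3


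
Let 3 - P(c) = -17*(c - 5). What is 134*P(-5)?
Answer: -22378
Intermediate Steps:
P(c) = -82 + 17*c (P(c) = 3 - (-17)*(c - 5) = 3 - (-17)*(-5 + c) = 3 - (85 - 17*c) = 3 + (-85 + 17*c) = -82 + 17*c)
134*P(-5) = 134*(-82 + 17*(-5)) = 134*(-82 - 85) = 134*(-167) = -22378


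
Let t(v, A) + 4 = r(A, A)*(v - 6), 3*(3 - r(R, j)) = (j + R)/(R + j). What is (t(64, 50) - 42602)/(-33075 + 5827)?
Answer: 63677/40872 ≈ 1.5580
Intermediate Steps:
r(R, j) = 8/3 (r(R, j) = 3 - (j + R)/(3*(R + j)) = 3 - (R + j)/(3*(R + j)) = 3 - ⅓*1 = 3 - ⅓ = 8/3)
t(v, A) = -20 + 8*v/3 (t(v, A) = -4 + 8*(v - 6)/3 = -4 + 8*(-6 + v)/3 = -4 + (-16 + 8*v/3) = -20 + 8*v/3)
(t(64, 50) - 42602)/(-33075 + 5827) = ((-20 + (8/3)*64) - 42602)/(-33075 + 5827) = ((-20 + 512/3) - 42602)/(-27248) = (452/3 - 42602)*(-1/27248) = -127354/3*(-1/27248) = 63677/40872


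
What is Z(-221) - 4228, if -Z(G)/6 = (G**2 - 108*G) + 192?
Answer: -441634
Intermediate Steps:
Z(G) = -1152 - 6*G**2 + 648*G (Z(G) = -6*((G**2 - 108*G) + 192) = -6*(192 + G**2 - 108*G) = -1152 - 6*G**2 + 648*G)
Z(-221) - 4228 = (-1152 - 6*(-221)**2 + 648*(-221)) - 4228 = (-1152 - 6*48841 - 143208) - 4228 = (-1152 - 293046 - 143208) - 4228 = -437406 - 4228 = -441634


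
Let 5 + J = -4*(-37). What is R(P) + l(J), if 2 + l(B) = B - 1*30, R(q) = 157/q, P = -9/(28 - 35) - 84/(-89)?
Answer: 251990/1389 ≈ 181.42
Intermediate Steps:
P = 1389/623 (P = -9/(-7) - 84*(-1/89) = -9*(-1/7) + 84/89 = 9/7 + 84/89 = 1389/623 ≈ 2.2295)
J = 143 (J = -5 - 4*(-37) = -5 + 148 = 143)
l(B) = -32 + B (l(B) = -2 + (B - 1*30) = -2 + (B - 30) = -2 + (-30 + B) = -32 + B)
R(P) + l(J) = 157/(1389/623) + (-32 + 143) = 157*(623/1389) + 111 = 97811/1389 + 111 = 251990/1389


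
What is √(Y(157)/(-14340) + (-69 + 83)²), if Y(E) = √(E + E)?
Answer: √(10076144400 - 3585*√314)/7170 ≈ 14.000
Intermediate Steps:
Y(E) = √2*√E (Y(E) = √(2*E) = √2*√E)
√(Y(157)/(-14340) + (-69 + 83)²) = √((√2*√157)/(-14340) + (-69 + 83)²) = √(√314*(-1/14340) + 14²) = √(-√314/14340 + 196) = √(196 - √314/14340)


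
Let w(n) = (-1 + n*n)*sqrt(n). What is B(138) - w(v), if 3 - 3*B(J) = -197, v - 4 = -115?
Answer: 200/3 - 12320*I*sqrt(111) ≈ 66.667 - 1.298e+5*I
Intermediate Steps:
v = -111 (v = 4 - 115 = -111)
w(n) = sqrt(n)*(-1 + n**2) (w(n) = (-1 + n**2)*sqrt(n) = sqrt(n)*(-1 + n**2))
B(J) = 200/3 (B(J) = 1 - 1/3*(-197) = 1 + 197/3 = 200/3)
B(138) - w(v) = 200/3 - sqrt(-111)*(-1 + (-111)**2) = 200/3 - I*sqrt(111)*(-1 + 12321) = 200/3 - I*sqrt(111)*12320 = 200/3 - 12320*I*sqrt(111)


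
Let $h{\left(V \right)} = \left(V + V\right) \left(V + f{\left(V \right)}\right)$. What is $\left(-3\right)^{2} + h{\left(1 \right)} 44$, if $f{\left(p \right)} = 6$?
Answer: $625$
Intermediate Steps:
$h{\left(V \right)} = 2 V \left(6 + V\right)$ ($h{\left(V \right)} = \left(V + V\right) \left(V + 6\right) = 2 V \left(6 + V\right)$)
$\left(-3\right)^{2} + h{\left(1 \right)} 44 = \left(-3\right)^{2} + 2 \cdot 1 \left(6 + 1\right) 44 = 9 + 2 \cdot 1 \cdot 7 \cdot 44 = 9 + 14 \cdot 44 = 9 + 616 = 625$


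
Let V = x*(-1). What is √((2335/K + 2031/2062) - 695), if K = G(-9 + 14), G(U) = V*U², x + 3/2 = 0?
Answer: I*√604371488610/30930 ≈ 25.135*I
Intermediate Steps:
x = -3/2 (x = -3/2 + 0 = -3/2 ≈ -1.5000)
V = 3/2 (V = -3/2*(-1) = 3/2 ≈ 1.5000)
G(U) = 3*U²/2
K = 75/2 (K = 3*(-9 + 14)²/2 = (3/2)*5² = (3/2)*25 = 75/2 ≈ 37.500)
√((2335/K + 2031/2062) - 695) = √((2335/(75/2) + 2031/2062) - 695) = √((2335*(2/75) + 2031*(1/2062)) - 695) = √((934/15 + 2031/2062) - 695) = √(1956373/30930 - 695) = √(-19539977/30930) = I*√604371488610/30930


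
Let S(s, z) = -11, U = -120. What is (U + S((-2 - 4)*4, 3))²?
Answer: 17161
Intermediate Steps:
(U + S((-2 - 4)*4, 3))² = (-120 - 11)² = (-131)² = 17161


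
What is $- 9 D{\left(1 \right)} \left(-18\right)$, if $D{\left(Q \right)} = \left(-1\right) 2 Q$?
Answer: $-324$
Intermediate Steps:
$D{\left(Q \right)} = - 2 Q$
$- 9 D{\left(1 \right)} \left(-18\right) = - 9 \left(\left(-2\right) 1\right) \left(-18\right) = \left(-9\right) \left(-2\right) \left(-18\right) = 18 \left(-18\right) = -324$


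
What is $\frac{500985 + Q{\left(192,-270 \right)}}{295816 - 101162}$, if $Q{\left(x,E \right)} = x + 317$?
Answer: $\frac{250747}{97327} \approx 2.5763$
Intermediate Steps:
$Q{\left(x,E \right)} = 317 + x$
$\frac{500985 + Q{\left(192,-270 \right)}}{295816 - 101162} = \frac{500985 + \left(317 + 192\right)}{295816 - 101162} = \frac{500985 + 509}{194654} = 501494 \cdot \frac{1}{194654} = \frac{250747}{97327}$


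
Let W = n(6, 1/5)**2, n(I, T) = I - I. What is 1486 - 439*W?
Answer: 1486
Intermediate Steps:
n(I, T) = 0
W = 0 (W = 0**2 = 0)
1486 - 439*W = 1486 - 439*0 = 1486 + 0 = 1486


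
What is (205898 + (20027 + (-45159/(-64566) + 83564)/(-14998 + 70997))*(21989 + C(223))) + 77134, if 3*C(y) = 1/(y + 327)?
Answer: 876354064768975199717/1988597288700 ≈ 4.4069e+8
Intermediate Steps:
C(y) = 1/(3*(327 + y)) (C(y) = 1/(3*(y + 327)) = 1/(3*(327 + y)))
(205898 + (20027 + (-45159/(-64566) + 83564)/(-14998 + 70997))*(21989 + C(223))) + 77134 = (205898 + (20027 + (-45159/(-64566) + 83564)/(-14998 + 70997))*(21989 + 1/(3*(327 + 223)))) + 77134 = (205898 + (20027 + (-45159*(-1/64566) + 83564)/55999)*(21989 + (1/3)/550)) + 77134 = (205898 + (20027 + (15053/21522 + 83564)*(1/55999))*(21989 + (1/3)*(1/550))) + 77134 = (205898 + (20027 + (1798479461/21522)*(1/55999))*(21989 + 1/1650)) + 77134 = (205898 + (20027 + 1798479461/1205210478)*(36281851/1650)) + 77134 = (205898 + (24138548722367/1205210478)*(36281851/1650)) + 77134 = (205898 + 875791228101159861317/1988597288700) + 77134 = 876200676305708613917/1988597288700 + 77134 = 876354064768975199717/1988597288700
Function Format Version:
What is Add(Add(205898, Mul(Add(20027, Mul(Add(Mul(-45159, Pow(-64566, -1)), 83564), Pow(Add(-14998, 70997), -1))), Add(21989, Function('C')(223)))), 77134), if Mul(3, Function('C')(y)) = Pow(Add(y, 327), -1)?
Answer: Rational(876354064768975199717, 1988597288700) ≈ 4.4069e+8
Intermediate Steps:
Function('C')(y) = Mul(Rational(1, 3), Pow(Add(327, y), -1)) (Function('C')(y) = Mul(Rational(1, 3), Pow(Add(y, 327), -1)) = Mul(Rational(1, 3), Pow(Add(327, y), -1)))
Add(Add(205898, Mul(Add(20027, Mul(Add(Mul(-45159, Pow(-64566, -1)), 83564), Pow(Add(-14998, 70997), -1))), Add(21989, Function('C')(223)))), 77134) = Add(Add(205898, Mul(Add(20027, Mul(Add(Mul(-45159, Pow(-64566, -1)), 83564), Pow(Add(-14998, 70997), -1))), Add(21989, Mul(Rational(1, 3), Pow(Add(327, 223), -1))))), 77134) = Add(Add(205898, Mul(Add(20027, Mul(Add(Mul(-45159, Rational(-1, 64566)), 83564), Pow(55999, -1))), Add(21989, Mul(Rational(1, 3), Pow(550, -1))))), 77134) = Add(Add(205898, Mul(Add(20027, Mul(Add(Rational(15053, 21522), 83564), Rational(1, 55999))), Add(21989, Mul(Rational(1, 3), Rational(1, 550))))), 77134) = Add(Add(205898, Mul(Add(20027, Mul(Rational(1798479461, 21522), Rational(1, 55999))), Add(21989, Rational(1, 1650)))), 77134) = Add(Add(205898, Mul(Add(20027, Rational(1798479461, 1205210478)), Rational(36281851, 1650))), 77134) = Add(Add(205898, Mul(Rational(24138548722367, 1205210478), Rational(36281851, 1650))), 77134) = Add(Add(205898, Rational(875791228101159861317, 1988597288700)), 77134) = Add(Rational(876200676305708613917, 1988597288700), 77134) = Rational(876354064768975199717, 1988597288700)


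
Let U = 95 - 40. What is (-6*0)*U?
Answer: 0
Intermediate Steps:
U = 55
(-6*0)*U = -6*0*55 = 0*55 = 0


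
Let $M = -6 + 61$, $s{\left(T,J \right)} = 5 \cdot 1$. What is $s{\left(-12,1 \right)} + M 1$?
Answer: $60$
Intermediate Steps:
$s{\left(T,J \right)} = 5$
$M = 55$
$s{\left(-12,1 \right)} + M 1 = 5 + 55 \cdot 1 = 5 + 55 = 60$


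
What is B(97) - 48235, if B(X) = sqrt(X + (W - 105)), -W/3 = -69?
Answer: -48235 + sqrt(199) ≈ -48221.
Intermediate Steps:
W = 207 (W = -3*(-69) = 207)
B(X) = sqrt(102 + X) (B(X) = sqrt(X + (207 - 105)) = sqrt(X + 102) = sqrt(102 + X))
B(97) - 48235 = sqrt(102 + 97) - 48235 = sqrt(199) - 48235 = -48235 + sqrt(199)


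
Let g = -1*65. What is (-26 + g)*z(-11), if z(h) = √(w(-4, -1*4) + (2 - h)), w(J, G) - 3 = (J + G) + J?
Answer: -182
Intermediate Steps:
w(J, G) = 3 + G + 2*J (w(J, G) = 3 + ((J + G) + J) = 3 + ((G + J) + J) = 3 + (G + 2*J) = 3 + G + 2*J)
g = -65
z(h) = √(-7 - h) (z(h) = √((3 - 1*4 + 2*(-4)) + (2 - h)) = √((3 - 4 - 8) + (2 - h)) = √(-9 + (2 - h)) = √(-7 - h))
(-26 + g)*z(-11) = (-26 - 65)*√(-7 - 1*(-11)) = -91*√(-7 + 11) = -91*√4 = -91*2 = -182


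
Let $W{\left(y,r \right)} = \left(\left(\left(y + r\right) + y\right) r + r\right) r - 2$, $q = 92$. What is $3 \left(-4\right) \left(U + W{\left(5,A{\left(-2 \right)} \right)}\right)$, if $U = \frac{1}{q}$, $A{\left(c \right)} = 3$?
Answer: $- \frac{34227}{23} \approx -1488.1$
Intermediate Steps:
$U = \frac{1}{92} \approx 0.01087$
$W{\left(y,r \right)} = -2 + r \left(r + r \left(r + 2 y\right)\right)$ ($W{\left(y,r \right)} = \left(\left(\left(r + y\right) + y\right) r + r\right) r - 2 = \left(\left(r + 2 y\right) r + r\right) r - 2 = \left(r \left(r + 2 y\right) + r\right) r - 2 = \left(r + r \left(r + 2 y\right)\right) r - 2 = r \left(r + r \left(r + 2 y\right)\right) - 2 = -2 + r \left(r + r \left(r + 2 y\right)\right)$)
$3 \left(-4\right) \left(U + W{\left(5,A{\left(-2 \right)} \right)}\right) = 3 \left(-4\right) \left(\frac{1}{92} + \left(-2 + 3^{2} + 3^{3} + 2 \cdot 5 \cdot 3^{2}\right)\right) = - 12 \left(\frac{1}{92} + \left(-2 + 9 + 27 + 2 \cdot 5 \cdot 9\right)\right) = - 12 \left(\frac{1}{92} + \left(-2 + 9 + 27 + 90\right)\right) = - 12 \left(\frac{1}{92} + 124\right) = \left(-12\right) \frac{11409}{92} = - \frac{34227}{23}$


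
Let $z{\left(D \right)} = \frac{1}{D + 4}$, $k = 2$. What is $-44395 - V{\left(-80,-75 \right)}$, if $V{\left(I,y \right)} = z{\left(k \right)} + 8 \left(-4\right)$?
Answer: $- \frac{266179}{6} \approx -44363.0$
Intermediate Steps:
$z{\left(D \right)} = \frac{1}{4 + D}$
$V{\left(I,y \right)} = - \frac{191}{6}$ ($V{\left(I,y \right)} = \frac{1}{4 + 2} + 8 \left(-4\right) = \frac{1}{6} - 32 = - \frac{191}{6}$)
$-44395 - V{\left(-80,-75 \right)} = -44395 - - \frac{191}{6} = -44395 + \frac{191}{6} = - \frac{266179}{6}$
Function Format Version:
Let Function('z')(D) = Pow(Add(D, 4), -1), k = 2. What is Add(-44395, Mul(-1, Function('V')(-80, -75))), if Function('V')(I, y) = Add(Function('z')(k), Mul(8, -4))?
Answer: Rational(-266179, 6) ≈ -44363.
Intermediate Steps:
Function('z')(D) = Pow(Add(4, D), -1)
Function('V')(I, y) = Rational(-191, 6) (Function('V')(I, y) = Add(Pow(Add(4, 2), -1), Mul(8, -4)) = Add(Pow(6, -1), -32) = Add(Rational(1, 6), -32) = Rational(-191, 6))
Add(-44395, Mul(-1, Function('V')(-80, -75))) = Add(-44395, Mul(-1, Rational(-191, 6))) = Add(-44395, Rational(191, 6)) = Rational(-266179, 6)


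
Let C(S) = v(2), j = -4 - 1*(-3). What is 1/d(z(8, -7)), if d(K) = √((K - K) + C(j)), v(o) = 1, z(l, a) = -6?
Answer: 1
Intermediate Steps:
j = -1 (j = -4 + 3 = -1)
C(S) = 1
d(K) = 1 (d(K) = √((K - K) + 1) = √(0 + 1) = √1 = 1)
1/d(z(8, -7)) = 1/1 = 1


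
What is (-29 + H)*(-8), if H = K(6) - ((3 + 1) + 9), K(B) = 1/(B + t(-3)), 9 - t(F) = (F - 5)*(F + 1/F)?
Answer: 11784/35 ≈ 336.69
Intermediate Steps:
t(F) = 9 - (-5 + F)*(F + 1/F) (t(F) = 9 - (F - 5)*(F + 1/F) = 9 - (-5 + F)*(F + 1/F))
K(B) = 1/(-53/3 + B) (K(B) = 1/(B + (8 - 1*(-3)² + 5*(-3) + 5/(-3))) = 1/(B + (8 - 1*9 - 15 + 5*(-⅓))) = 1/(B + (8 - 9 - 15 - 5/3)) = 1/(B - 53/3) = 1/(-53/3 + B))
H = -458/35 (H = 3/(-53 + 3*6) - ((3 + 1) + 9) = 3/(-53 + 18) - (4 + 9) = 3/(-35) - 1*13 = 3*(-1/35) - 13 = -3/35 - 13 = -458/35 ≈ -13.086)
(-29 + H)*(-8) = (-29 - 458/35)*(-8) = -1473/35*(-8) = 11784/35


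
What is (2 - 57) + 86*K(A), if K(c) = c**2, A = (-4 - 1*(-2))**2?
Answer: 1321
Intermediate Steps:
A = 4 (A = (-4 + 2)**2 = (-2)**2 = 4)
(2 - 57) + 86*K(A) = (2 - 57) + 86*4**2 = -55 + 86*16 = -55 + 1376 = 1321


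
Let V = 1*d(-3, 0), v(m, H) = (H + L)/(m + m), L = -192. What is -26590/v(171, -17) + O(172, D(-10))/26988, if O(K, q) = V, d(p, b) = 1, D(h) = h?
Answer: 12916996571/296868 ≈ 43511.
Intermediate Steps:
v(m, H) = (-192 + H)/(2*m) (v(m, H) = (H - 192)/(m + m) = (-192 + H)/((2*m)) = (-192 + H)*(1/(2*m)) = (-192 + H)/(2*m))
V = 1 (V = 1*1 = 1)
O(K, q) = 1
-26590/v(171, -17) + O(172, D(-10))/26988 = -26590*342/(-192 - 17) + 1/26988 = -26590/((½)*(1/171)*(-209)) + 1*(1/26988) = -26590/(-11/18) + 1/26988 = -26590*(-18/11) + 1/26988 = 478620/11 + 1/26988 = 12916996571/296868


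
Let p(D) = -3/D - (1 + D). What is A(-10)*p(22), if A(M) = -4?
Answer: 1018/11 ≈ 92.545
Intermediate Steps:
p(D) = -1 - D - 3/D (p(D) = -3/D + (-1 - D) = -1 - D - 3/D)
A(-10)*p(22) = -4*(-1 - 1*22 - 3/22) = -4*(-1 - 22 - 3*1/22) = -4*(-1 - 22 - 3/22) = -4*(-509/22) = 1018/11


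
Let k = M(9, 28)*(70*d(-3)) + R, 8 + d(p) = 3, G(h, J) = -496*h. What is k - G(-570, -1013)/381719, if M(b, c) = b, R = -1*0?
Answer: -1202697570/381719 ≈ -3150.7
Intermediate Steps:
R = 0
d(p) = -5 (d(p) = -8 + 3 = -5)
k = -3150 (k = 9*(70*(-5)) + 0 = 9*(-350) + 0 = -3150 + 0 = -3150)
k - G(-570, -1013)/381719 = -3150 - (-496*(-570))/381719 = -3150 - 282720/381719 = -1202697570/381719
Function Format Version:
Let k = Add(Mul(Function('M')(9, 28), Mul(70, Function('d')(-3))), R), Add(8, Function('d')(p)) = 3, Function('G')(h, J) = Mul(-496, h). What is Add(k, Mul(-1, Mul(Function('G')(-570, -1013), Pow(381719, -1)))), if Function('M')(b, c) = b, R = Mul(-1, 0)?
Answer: Rational(-1202697570, 381719) ≈ -3150.7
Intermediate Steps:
R = 0
Function('d')(p) = -5 (Function('d')(p) = Add(-8, 3) = -5)
k = -3150 (k = Add(Mul(9, Mul(70, -5)), 0) = Add(Mul(9, -350), 0) = Add(-3150, 0) = -3150)
Add(k, Mul(-1, Mul(Function('G')(-570, -1013), Pow(381719, -1)))) = Add(-3150, Mul(-1, Mul(Mul(-496, -570), Pow(381719, -1)))) = Add(-3150, Mul(-1, Mul(282720, Rational(1, 381719)))) = Add(-3150, Mul(-1, Rational(282720, 381719))) = Add(-3150, Rational(-282720, 381719)) = Rational(-1202697570, 381719)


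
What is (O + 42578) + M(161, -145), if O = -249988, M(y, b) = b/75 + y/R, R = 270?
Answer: -56001061/270 ≈ -2.0741e+5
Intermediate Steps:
M(y, b) = b/75 + y/270
(O + 42578) + M(161, -145) = (-249988 + 42578) + ((1/75)*(-145) + (1/270)*161) = -207410 + (-29/15 + 161/270) = -207410 - 361/270 = -56001061/270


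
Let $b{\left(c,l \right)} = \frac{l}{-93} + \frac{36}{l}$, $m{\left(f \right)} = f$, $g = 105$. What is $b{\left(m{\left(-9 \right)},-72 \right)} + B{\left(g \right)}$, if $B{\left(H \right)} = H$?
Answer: $\frac{6527}{62} \approx 105.27$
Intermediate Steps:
$b{\left(c,l \right)} = \frac{36}{l} - \frac{l}{93}$ ($b{\left(c,l \right)} = l \left(- \frac{1}{93}\right) + \frac{36}{l} = - \frac{l}{93} + \frac{36}{l} = \frac{36}{l} - \frac{l}{93}$)
$b{\left(m{\left(-9 \right)},-72 \right)} + B{\left(g \right)} = \left(\frac{36}{-72} - - \frac{24}{31}\right) + 105 = \left(36 \left(- \frac{1}{72}\right) + \frac{24}{31}\right) + 105 = \left(- \frac{1}{2} + \frac{24}{31}\right) + 105 = \frac{17}{62} + 105 = \frac{6527}{62}$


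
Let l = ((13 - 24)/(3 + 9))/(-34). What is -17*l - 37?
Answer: -899/24 ≈ -37.458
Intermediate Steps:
l = 11/408 (l = -11/12*(-1/34) = 11/408 ≈ 0.026961)
-17*l - 37 = -17*11/408 - 37 = -11/24 - 37 = -899/24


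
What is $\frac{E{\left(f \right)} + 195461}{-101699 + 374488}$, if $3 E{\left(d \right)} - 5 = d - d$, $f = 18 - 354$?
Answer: $\frac{53308}{74397} \approx 0.71653$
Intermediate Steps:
$f = -336$
$E{\left(d \right)} = \frac{5}{3}$ ($E{\left(d \right)} = \frac{5}{3} + \frac{d - d}{3} = \frac{5}{3} + \frac{1}{3} \cdot 0 = \frac{5}{3} + 0 = \frac{5}{3}$)
$\frac{E{\left(f \right)} + 195461}{-101699 + 374488} = \frac{\frac{5}{3} + 195461}{-101699 + 374488} = \frac{586388}{3 \cdot 272789} = \frac{586388}{3} \cdot \frac{1}{272789} = \frac{53308}{74397}$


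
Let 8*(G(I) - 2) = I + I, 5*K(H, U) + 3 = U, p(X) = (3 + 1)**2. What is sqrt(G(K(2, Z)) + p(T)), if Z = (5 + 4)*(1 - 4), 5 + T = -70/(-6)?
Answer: sqrt(66)/2 ≈ 4.0620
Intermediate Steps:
T = 20/3 (T = -5 - 70/(-6) = -5 - 70*(-1/6) = -5 + 35/3 = 20/3 ≈ 6.6667)
p(X) = 16 (p(X) = 4**2 = 16)
Z = -27 (Z = 9*(-3) = -27)
K(H, U) = -3/5 + U/5
G(I) = 2 + I/4 (G(I) = 2 + (I + I)/8 = 2 + (2*I)/8 = 2 + I/4)
sqrt(G(K(2, Z)) + p(T)) = sqrt((2 + (-3/5 + (1/5)*(-27))/4) + 16) = sqrt((2 + (-3/5 - 27/5)/4) + 16) = sqrt((2 + (1/4)*(-6)) + 16) = sqrt((2 - 3/2) + 16) = sqrt(1/2 + 16) = sqrt(33/2) = sqrt(66)/2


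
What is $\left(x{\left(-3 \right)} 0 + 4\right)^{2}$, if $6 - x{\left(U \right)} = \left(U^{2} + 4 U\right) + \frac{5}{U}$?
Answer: $16$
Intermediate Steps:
$x{\left(U \right)} = 6 - U^{2} - \frac{5}{U} - 4 U$ ($x{\left(U \right)} = 6 - \left(\left(U^{2} + 4 U\right) + \frac{5}{U}\right) = 6 - \left(U^{2} + 4 U + \frac{5}{U}\right) = 6 - U^{2} - \frac{5}{U} - 4 U$)
$\left(x{\left(-3 \right)} 0 + 4\right)^{2} = \left(\left(6 - \left(-3\right)^{2} - \frac{5}{-3} - -12\right) 0 + 4\right)^{2} = \left(\left(6 - 9 - - \frac{5}{3} + 12\right) 0 + 4\right)^{2} = \left(\left(6 - 9 + \frac{5}{3} + 12\right) 0 + 4\right)^{2} = \left(\frac{32}{3} \cdot 0 + 4\right)^{2} = \left(0 + 4\right)^{2} = 4^{2} = 16$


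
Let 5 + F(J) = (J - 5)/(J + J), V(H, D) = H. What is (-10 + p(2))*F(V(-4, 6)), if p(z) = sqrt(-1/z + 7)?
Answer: 155/4 - 31*sqrt(26)/16 ≈ 28.871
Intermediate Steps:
F(J) = -5 + (-5 + J)/(2*J) (F(J) = -5 + (J - 5)/(J + J) = -5 + (-5 + J)/((2*J)) = -5 + (-5 + J)*(1/(2*J)) = -5 + (-5 + J)/(2*J))
p(z) = sqrt(7 - 1/z)
(-10 + p(2))*F(V(-4, 6)) = (-10 + sqrt(7 - 1/2))*((1/2)*(-5 - 9*(-4))/(-4)) = (-10 + sqrt(7 - 1*1/2))*((1/2)*(-1/4)*(-5 + 36)) = (-10 + sqrt(7 - 1/2))*((1/2)*(-1/4)*31) = (-10 + sqrt(13/2))*(-31/8) = (-10 + sqrt(26)/2)*(-31/8) = 155/4 - 31*sqrt(26)/16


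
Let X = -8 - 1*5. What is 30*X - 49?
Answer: -439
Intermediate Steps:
X = -13 (X = -8 - 5 = -13)
30*X - 49 = 30*(-13) - 49 = -390 - 49 = -439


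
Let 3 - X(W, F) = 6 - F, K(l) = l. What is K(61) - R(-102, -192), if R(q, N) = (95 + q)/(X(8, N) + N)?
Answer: 23600/387 ≈ 60.982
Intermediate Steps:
X(W, F) = -3 + F (X(W, F) = 3 - (6 - F) = 3 + (-6 + F) = -3 + F)
R(q, N) = (95 + q)/(-3 + 2*N) (R(q, N) = (95 + q)/((-3 + N) + N) = (95 + q)/(-3 + 2*N))
K(61) - R(-102, -192) = 61 - (95 - 102)/(-3 + 2*(-192)) = 61 - (-7)/(-3 - 384) = 61 - (-7)/(-387) = 61 - (-1)*(-7)/387 = 61 - 1*7/387 = 61 - 7/387 = 23600/387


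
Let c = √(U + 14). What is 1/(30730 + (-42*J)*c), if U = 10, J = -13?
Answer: 2195/66941294 - 39*√6/33470647 ≈ 2.9936e-5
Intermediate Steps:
c = 2*√6 (c = √(10 + 14) = √24 = 2*√6 ≈ 4.8990)
1/(30730 + (-42*J)*c) = 1/(30730 + (-42*(-13))*(2*√6)) = 1/(30730 + 546*(2*√6)) = 1/(30730 + 1092*√6)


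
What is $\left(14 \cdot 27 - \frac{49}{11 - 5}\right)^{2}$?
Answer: $\frac{4923961}{36} \approx 1.3678 \cdot 10^{5}$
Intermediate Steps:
$\left(14 \cdot 27 - \frac{49}{11 - 5}\right)^{2} = \left(378 - \frac{49}{6}\right)^{2} = \left(\frac{2219}{6}\right)^{2} = \frac{4923961}{36}$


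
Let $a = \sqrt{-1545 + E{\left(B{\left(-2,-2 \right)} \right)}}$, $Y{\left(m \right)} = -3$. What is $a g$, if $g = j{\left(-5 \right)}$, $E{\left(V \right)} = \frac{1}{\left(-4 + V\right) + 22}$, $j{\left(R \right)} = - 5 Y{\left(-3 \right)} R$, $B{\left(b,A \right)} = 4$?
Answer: $- \frac{75 i \sqrt{747758}}{22} \approx - 2947.9 i$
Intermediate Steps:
$j{\left(R \right)} = 15 R$ ($j{\left(R \right)} = \left(-5\right) \left(-3\right) R = 15 R$)
$E{\left(V \right)} = \frac{1}{18 + V}$
$g = -75$ ($g = 15 \left(-5\right) = -75$)
$a = \frac{i \sqrt{747758}}{22}$ ($a = \sqrt{-1545 + \frac{1}{18 + 4}} = \sqrt{-1545 + \frac{1}{22}} = \sqrt{- \frac{33989}{22}} = \frac{i \sqrt{747758}}{22} \approx 39.306 i$)
$a g = \frac{i \sqrt{747758}}{22} \left(-75\right) = - \frac{75 i \sqrt{747758}}{22}$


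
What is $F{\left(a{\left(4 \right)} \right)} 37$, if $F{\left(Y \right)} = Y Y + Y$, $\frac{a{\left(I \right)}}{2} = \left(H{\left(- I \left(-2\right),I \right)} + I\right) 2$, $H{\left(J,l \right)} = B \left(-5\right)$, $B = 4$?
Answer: $149184$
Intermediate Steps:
$H{\left(J,l \right)} = -20$ ($H{\left(J,l \right)} = 4 \left(-5\right) = -20$)
$a{\left(I \right)} = -80 + 4 I$ ($a{\left(I \right)} = 2 \left(-20 + I\right) 2 = 2 \left(-40 + 2 I\right) = -80 + 4 I$)
$F{\left(Y \right)} = Y + Y^{2}$ ($F{\left(Y \right)} = Y^{2} + Y = Y + Y^{2}$)
$F{\left(a{\left(4 \right)} \right)} 37 = \left(-80 + 4 \cdot 4\right) \left(1 + \left(-80 + 4 \cdot 4\right)\right) 37 = \left(-80 + 16\right) \left(1 + \left(-80 + 16\right)\right) 37 = - 64 \left(1 - 64\right) 37 = \left(-64\right) \left(-63\right) 37 = 4032 \cdot 37 = 149184$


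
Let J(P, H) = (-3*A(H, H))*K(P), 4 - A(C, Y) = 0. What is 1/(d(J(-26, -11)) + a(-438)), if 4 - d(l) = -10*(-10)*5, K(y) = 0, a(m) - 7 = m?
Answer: -1/927 ≈ -0.0010787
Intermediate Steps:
A(C, Y) = 4 (A(C, Y) = 4 - 1*0 = 4 + 0 = 4)
a(m) = 7 + m
J(P, H) = 0 (J(P, H) = -3*4*0 = -12*0 = 0)
d(l) = -496 (d(l) = 4 - (-10*(-10))*5 = 4 - 100*5 = 4 - 1*500 = 4 - 500 = -496)
1/(d(J(-26, -11)) + a(-438)) = 1/(-496 + (7 - 438)) = 1/(-496 - 431) = 1/(-927) = -1/927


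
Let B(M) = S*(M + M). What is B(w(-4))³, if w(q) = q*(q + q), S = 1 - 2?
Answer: -262144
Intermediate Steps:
S = -1
w(q) = 2*q² (w(q) = q*(2*q) = 2*q²)
B(M) = -2*M (B(M) = -(M + M) = -2*M)
B(w(-4))³ = (-4*(-4)²)³ = (-4*16)³ = (-2*32)³ = (-64)³ = -262144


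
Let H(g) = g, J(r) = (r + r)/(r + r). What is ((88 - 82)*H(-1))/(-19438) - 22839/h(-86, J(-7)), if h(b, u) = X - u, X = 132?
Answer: -221971848/1273189 ≈ -174.34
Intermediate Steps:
J(r) = 1 (J(r) = (2*r)/((2*r)) = (2*r)*(1/(2*r)) = 1)
h(b, u) = 132 - u
((88 - 82)*H(-1))/(-19438) - 22839/h(-86, J(-7)) = ((88 - 82)*(-1))/(-19438) - 22839/(132 - 1*1) = (6*(-1))*(-1/19438) - 22839/(132 - 1) = -6*(-1/19438) - 22839/131 = 3/9719 - 22839*1/131 = 3/9719 - 22839/131 = -221971848/1273189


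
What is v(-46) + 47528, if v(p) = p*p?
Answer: 49644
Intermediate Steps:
v(p) = p²
v(-46) + 47528 = (-46)² + 47528 = 2116 + 47528 = 49644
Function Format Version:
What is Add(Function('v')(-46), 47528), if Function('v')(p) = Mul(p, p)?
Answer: 49644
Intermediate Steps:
Function('v')(p) = Pow(p, 2)
Add(Function('v')(-46), 47528) = Add(Pow(-46, 2), 47528) = Add(2116, 47528) = 49644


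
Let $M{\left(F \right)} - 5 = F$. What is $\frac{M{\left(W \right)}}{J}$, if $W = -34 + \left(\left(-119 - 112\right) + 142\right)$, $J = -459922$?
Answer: $\frac{59}{229961} \approx 0.00025657$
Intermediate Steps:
$W = -123$ ($W = -34 + \left(-231 + 142\right) = -34 - 89 = -123$)
$M{\left(F \right)} = 5 + F$
$\frac{M{\left(W \right)}}{J} = \frac{5 - 123}{-459922} = \left(-118\right) \left(- \frac{1}{459922}\right) = \frac{59}{229961}$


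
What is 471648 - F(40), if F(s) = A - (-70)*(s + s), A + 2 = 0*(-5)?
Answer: 466050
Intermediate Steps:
A = -2 (A = -2 + 0*(-5) = -2 + 0 = -2)
F(s) = -2 + 140*s (F(s) = -2 - (-70)*(s + s) = -2 - (-70)*2*s = -2 - (-140)*s = -2 + 140*s)
471648 - F(40) = 471648 - (-2 + 140*40) = 471648 - (-2 + 5600) = 471648 - 1*5598 = 471648 - 5598 = 466050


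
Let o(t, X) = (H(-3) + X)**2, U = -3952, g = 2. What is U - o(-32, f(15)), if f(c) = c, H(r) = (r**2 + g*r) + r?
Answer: -4177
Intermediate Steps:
H(r) = r**2 + 3*r (H(r) = (r**2 + 2*r) + r = r**2 + 3*r)
o(t, X) = X**2 (o(t, X) = (-3*(3 - 3) + X)**2 = (-3*0 + X)**2 = (0 + X)**2 = X**2)
U - o(-32, f(15)) = -3952 - 1*15**2 = -3952 - 1*225 = -3952 - 225 = -4177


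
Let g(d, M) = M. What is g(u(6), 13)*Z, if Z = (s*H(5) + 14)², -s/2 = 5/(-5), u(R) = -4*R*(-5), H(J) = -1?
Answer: 1872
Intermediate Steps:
u(R) = 20*R
s = 2 (s = -10/(-5) = -10*(-1)/5 = -2*(-1) = 2)
Z = 144 (Z = (2*(-1) + 14)² = (-2 + 14)² = 12² = 144)
g(u(6), 13)*Z = 13*144 = 1872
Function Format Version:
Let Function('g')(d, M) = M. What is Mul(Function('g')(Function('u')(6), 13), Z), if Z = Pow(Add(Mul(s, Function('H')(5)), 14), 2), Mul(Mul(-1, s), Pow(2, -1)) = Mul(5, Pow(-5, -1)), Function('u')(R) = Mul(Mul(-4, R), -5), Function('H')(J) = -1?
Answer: 1872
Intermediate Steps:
Function('u')(R) = Mul(20, R)
s = 2 (s = Mul(-2, Mul(5, Pow(-5, -1))) = Mul(-2, Mul(5, Rational(-1, 5))) = Mul(-2, -1) = 2)
Z = 144 (Z = Pow(Add(Mul(2, -1), 14), 2) = Pow(Add(-2, 14), 2) = Pow(12, 2) = 144)
Mul(Function('g')(Function('u')(6), 13), Z) = Mul(13, 144) = 1872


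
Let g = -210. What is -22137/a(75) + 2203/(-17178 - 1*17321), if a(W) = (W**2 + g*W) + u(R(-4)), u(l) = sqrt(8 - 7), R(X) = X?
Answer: 741401191/349267876 ≈ 2.1227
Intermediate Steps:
u(l) = 1 (u(l) = sqrt(1) = 1)
a(W) = 1 + W**2 - 210*W (a(W) = (W**2 - 210*W) + 1 = 1 + W**2 - 210*W)
-22137/a(75) + 2203/(-17178 - 1*17321) = -22137/(1 + 75**2 - 210*75) + 2203/(-17178 - 1*17321) = -22137/(1 + 5625 - 15750) + 2203/(-17178 - 17321) = -22137/(-10124) + 2203/(-34499) = -22137*(-1/10124) + 2203*(-1/34499) = 22137/10124 - 2203/34499 = 741401191/349267876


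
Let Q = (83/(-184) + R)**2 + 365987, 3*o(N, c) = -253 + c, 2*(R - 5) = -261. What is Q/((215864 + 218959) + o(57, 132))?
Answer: 38783809491/44160005888 ≈ 0.87826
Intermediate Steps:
R = -251/2 (R = 5 + (1/2)*(-261) = 5 - 261/2 = -251/2 ≈ -125.50)
o(N, c) = -253/3 + c/3 (o(N, c) = (-253 + c)/3 = -253/3 + c/3)
Q = 12927936497/33856 (Q = (83/(-184) - 251/2)**2 + 365987 = (83*(-1/184) - 251/2)**2 + 365987 = (-83/184 - 251/2)**2 + 365987 = (-23175/184)**2 + 365987 = 537080625/33856 + 365987 = 12927936497/33856 ≈ 3.8185e+5)
Q/((215864 + 218959) + o(57, 132)) = 12927936497/(33856*((215864 + 218959) + (-253/3 + (1/3)*132))) = 12927936497/(33856*(434823 + (-253/3 + 44))) = 12927936497/(33856*(434823 - 121/3)) = 12927936497/(33856*(1304348/3)) = (12927936497/33856)*(3/1304348) = 38783809491/44160005888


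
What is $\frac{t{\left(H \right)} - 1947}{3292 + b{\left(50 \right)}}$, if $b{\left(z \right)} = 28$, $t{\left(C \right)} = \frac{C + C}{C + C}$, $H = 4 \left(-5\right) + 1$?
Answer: $- \frac{973}{1660} \approx -0.58614$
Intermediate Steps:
$H = -19$ ($H = -20 + 1 = -19$)
$t{\left(C \right)} = 1$ ($t{\left(C \right)} = \frac{2 C}{2 C} = 2 C \frac{1}{2 C} = 1$)
$\frac{t{\left(H \right)} - 1947}{3292 + b{\left(50 \right)}} = \frac{1 - 1947}{3292 + 28} = - \frac{1946}{3320} = \left(-1946\right) \frac{1}{3320} = - \frac{973}{1660}$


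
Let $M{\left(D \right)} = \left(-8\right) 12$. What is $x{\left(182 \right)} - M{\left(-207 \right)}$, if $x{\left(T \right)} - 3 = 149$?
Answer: $248$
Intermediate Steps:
$x{\left(T \right)} = 152$ ($x{\left(T \right)} = 3 + 149 = 152$)
$M{\left(D \right)} = -96$
$x{\left(182 \right)} - M{\left(-207 \right)} = 152 - -96 = 152 + 96 = 248$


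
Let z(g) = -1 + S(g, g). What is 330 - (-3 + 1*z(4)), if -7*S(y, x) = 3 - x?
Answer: 2337/7 ≈ 333.86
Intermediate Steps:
S(y, x) = -3/7 + x/7 (S(y, x) = -(3 - x)/7 = -3/7 + x/7)
z(g) = -10/7 + g/7 (z(g) = -1 + (-3/7 + g/7) = -10/7 + g/7)
330 - (-3 + 1*z(4)) = 330 - (-3 + 1*(-10/7 + (1/7)*4)) = 330 - (-3 + 1*(-10/7 + 4/7)) = 330 - (-3 + 1*(-6/7)) = 330 - (-3 - 6/7) = 330 - 1*(-27/7) = 330 + 27/7 = 2337/7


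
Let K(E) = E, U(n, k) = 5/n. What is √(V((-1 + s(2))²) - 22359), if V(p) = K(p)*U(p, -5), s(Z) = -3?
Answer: I*√22354 ≈ 149.51*I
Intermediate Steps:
V(p) = 5 (V(p) = p*(5/p) = 5)
√(V((-1 + s(2))²) - 22359) = √(5 - 22359) = √(-22354) = I*√22354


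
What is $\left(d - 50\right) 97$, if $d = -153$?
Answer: $-19691$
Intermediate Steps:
$\left(d - 50\right) 97 = \left(-153 - 50\right) 97 = \left(-203\right) 97 = -19691$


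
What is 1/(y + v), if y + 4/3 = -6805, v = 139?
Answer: -3/20002 ≈ -0.00014999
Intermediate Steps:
y = -20419/3 (y = -4/3 - 6805 = -20419/3 ≈ -6806.3)
1/(y + v) = 1/(-20419/3 + 139) = 1/(-20002/3) = -3/20002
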